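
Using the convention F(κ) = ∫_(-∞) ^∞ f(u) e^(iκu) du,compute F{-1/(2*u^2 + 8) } -pi*exp(-2*Abs(κ) ) /4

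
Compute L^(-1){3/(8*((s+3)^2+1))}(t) 3*exp(-3*t)*sin(t)/8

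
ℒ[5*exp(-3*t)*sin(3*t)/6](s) 5/(2*((s + 3)^2 + 9))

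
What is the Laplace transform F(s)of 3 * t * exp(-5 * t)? 3/(s + 5)^2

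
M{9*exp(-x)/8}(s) 9*gamma(s)/8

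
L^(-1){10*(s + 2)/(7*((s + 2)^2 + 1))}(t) 10*exp(-2*t)*cos(t)/7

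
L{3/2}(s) 3/(2*s)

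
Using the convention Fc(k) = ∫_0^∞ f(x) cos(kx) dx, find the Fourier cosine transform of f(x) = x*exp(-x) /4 (1 - k^2) /(4*(k^2 + 1) ^2) 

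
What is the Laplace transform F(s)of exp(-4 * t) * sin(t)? 1/((s + 4)^2 + 1)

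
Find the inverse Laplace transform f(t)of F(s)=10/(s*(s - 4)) 5*exp(2*t)*sinh(2*t)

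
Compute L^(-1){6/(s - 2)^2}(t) 6 * t * exp(2 * t)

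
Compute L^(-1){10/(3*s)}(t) 10/3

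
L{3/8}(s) 3/(8*s)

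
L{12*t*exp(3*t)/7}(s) 12/(7*(s - 3)^2)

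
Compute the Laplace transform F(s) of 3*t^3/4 9/(2*s^4) 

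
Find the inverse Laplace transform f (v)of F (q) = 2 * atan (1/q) 2 * sin (v)/v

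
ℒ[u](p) p^(-2)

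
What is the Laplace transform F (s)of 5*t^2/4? 5/ (2*s^3)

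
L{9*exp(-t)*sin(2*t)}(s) 18/((s + 1)^2 + 4)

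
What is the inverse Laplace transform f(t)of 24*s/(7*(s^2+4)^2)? 6*t*sin(2*t)/7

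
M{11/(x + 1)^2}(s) -11*pi*(s - 1)/sin(pi*s)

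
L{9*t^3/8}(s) 27/(4*s^4) 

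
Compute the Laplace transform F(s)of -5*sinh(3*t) -15/(s^2 - 9)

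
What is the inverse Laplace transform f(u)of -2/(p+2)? -2 * exp(-2 * u)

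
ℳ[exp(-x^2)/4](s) gamma(s/2)/8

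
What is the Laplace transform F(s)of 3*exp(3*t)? 3/(s - 3)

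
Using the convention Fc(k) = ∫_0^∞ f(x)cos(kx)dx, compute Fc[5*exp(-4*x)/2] 10/(k^2 + 16)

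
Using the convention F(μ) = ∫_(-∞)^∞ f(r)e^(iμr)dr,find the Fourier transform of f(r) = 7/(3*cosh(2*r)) 7*pi/(6*cosh(pi*μ/4))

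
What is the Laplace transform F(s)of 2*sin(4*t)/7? 8/(7*(s^2 + 16))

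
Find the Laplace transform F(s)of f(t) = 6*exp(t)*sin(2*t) 12/((s - 1)^2 + 4)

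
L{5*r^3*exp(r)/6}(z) 5/(z - 1)^4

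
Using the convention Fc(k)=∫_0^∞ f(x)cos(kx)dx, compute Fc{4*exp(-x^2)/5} 2*sqrt(pi)*exp(-k^2/4)/5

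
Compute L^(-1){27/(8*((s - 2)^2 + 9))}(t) 9*exp(2*t)*sin(3*t)/8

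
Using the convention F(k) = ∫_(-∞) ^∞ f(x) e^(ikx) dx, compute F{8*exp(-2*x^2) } 4*sqrt(2)*sqrt(pi)*exp(-k^2/8) 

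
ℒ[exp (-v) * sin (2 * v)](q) 2/ ( (q + 1) ^2 + 4) 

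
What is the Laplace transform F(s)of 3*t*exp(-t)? 3/(s + 1)^2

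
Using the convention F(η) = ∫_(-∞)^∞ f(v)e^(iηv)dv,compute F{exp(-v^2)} sqrt(pi) * exp(-η^2/4)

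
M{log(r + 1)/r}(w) -pi * csc(pi * w)/(w - 1)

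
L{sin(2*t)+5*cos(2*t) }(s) 2/(s^2+4)+5*s/(s^2+4) 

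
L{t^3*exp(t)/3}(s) 2/(s - 1)^4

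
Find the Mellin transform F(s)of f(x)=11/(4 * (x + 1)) 11 * pi * csc(pi * s)/4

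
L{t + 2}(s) s^(-2) + 2/s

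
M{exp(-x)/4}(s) gamma(s)/4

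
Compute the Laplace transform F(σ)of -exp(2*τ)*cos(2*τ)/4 (2 - σ)/(4*((σ - 2)^2 + 4))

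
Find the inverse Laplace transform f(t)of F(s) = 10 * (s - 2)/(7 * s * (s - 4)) 10 * exp(2 * t) * cosh(2 * t)/7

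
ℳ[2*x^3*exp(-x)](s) 2*gamma(s + 3)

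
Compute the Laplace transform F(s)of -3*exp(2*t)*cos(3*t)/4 3*(2 - s)/(4*((s - 2)^2 + 9))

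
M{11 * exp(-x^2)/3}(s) 11 * gamma(s/2)/6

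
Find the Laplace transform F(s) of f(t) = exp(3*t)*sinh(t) 1/((s - 3) ^2-1) 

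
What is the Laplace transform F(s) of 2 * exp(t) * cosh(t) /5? 2 * (s - 1) /(5 * s * (s - 2) ) 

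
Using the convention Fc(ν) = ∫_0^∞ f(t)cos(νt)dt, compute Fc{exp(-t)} 1/(ν^2 + 1)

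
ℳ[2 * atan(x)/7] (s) -pi * sec(pi * s/2)/(7 * s)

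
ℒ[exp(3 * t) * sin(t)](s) 1/((s - 3)^2 + 1)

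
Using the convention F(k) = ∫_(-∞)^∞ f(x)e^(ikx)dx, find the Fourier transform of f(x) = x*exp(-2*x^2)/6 sqrt(2)*I*sqrt(pi)*k*exp(-k^2/8)/48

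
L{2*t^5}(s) 240/s^6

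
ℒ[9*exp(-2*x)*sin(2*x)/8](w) 9/(4*((w + 2)^2 + 4))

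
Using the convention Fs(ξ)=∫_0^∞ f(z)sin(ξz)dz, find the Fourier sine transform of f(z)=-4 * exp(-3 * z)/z -4 * atan(ξ/3)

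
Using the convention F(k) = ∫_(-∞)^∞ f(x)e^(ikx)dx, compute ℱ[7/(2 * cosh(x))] 7 * pi/(2 * cosh(pi * k/2))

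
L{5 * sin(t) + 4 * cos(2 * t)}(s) 5/(s^2 + 1) + 4 * s/(s^2 + 4)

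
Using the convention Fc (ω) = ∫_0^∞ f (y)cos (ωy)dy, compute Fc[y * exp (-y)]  (1 - ω^2)/ (ω^2 + 1)^2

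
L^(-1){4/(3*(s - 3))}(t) 4*exp(3*t)/3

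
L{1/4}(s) 1/(4 * s)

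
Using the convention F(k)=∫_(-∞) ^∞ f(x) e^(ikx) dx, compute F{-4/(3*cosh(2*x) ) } -2*pi/(3*cosh(pi*k/4) ) 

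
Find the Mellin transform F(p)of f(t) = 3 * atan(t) -3 * pi * sec(pi * p/2)/(2 * p)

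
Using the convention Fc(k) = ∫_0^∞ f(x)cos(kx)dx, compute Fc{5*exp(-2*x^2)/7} 5*sqrt(2)*sqrt(pi)*exp(-k^2/8)/28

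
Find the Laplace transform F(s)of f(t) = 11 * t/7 11/(7 * s^2)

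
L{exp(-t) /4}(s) 1/(4 * (s + 1) ) 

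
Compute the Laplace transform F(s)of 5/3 5/(3*s)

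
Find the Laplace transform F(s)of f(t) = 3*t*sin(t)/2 3*s/(s^2 + 1)^2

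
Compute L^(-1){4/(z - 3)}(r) 4*exp(3*r)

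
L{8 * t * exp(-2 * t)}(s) 8/(s + 2)^2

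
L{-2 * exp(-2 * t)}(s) -2/(s+2)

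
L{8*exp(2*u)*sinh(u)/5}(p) 8/(5*((p - 2)^2 - 1))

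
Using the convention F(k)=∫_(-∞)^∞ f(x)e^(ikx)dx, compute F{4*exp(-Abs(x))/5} 8/(5*(k^2+1))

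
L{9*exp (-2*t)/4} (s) 9/ (4*(s + 2))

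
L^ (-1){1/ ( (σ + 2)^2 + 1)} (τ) exp (-2*τ)*sin (τ)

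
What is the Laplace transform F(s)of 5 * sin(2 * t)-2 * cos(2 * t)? 10/(s^2 + 4)-2 * s/(s^2 + 4)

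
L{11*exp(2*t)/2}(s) 11/(2*(s - 2))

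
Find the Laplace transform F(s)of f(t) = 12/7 12/(7*s)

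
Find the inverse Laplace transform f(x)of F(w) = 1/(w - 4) exp(4*x)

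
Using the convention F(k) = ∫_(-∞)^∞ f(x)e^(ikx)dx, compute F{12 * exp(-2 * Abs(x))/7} 48/(7 * (k^2 + 4))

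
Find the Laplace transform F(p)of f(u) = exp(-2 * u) 1/(p + 2)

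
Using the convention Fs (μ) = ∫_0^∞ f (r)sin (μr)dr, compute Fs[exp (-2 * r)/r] atan (μ/2)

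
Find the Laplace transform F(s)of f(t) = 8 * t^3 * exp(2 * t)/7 48/(7 * (s - 2)^4)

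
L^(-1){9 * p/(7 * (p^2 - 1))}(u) 9 * cosh(u)/7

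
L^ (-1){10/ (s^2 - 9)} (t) 10*sinh (3*t)/3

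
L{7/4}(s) 7/(4*s)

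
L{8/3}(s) 8/(3 * s)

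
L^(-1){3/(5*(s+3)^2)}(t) 3*t*exp(-3*t)/5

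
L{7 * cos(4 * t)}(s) 7 * s/(s^2 + 16)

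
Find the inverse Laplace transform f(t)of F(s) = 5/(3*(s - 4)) 5*exp(4*t)/3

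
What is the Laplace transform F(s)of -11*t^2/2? -11/s^3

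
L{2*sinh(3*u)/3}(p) 2/(p^2 - 9)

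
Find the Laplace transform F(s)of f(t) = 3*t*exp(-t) 3/(s + 1)^2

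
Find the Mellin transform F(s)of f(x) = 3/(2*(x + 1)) 3*pi*csc(pi*s)/2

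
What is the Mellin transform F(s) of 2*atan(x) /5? -pi*sec(pi*s/2) /(5*s) 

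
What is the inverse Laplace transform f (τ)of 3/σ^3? 3*τ^2/2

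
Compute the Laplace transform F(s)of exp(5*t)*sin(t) 1/((s - 5)^2 + 1)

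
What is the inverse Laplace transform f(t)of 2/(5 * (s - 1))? 2 * exp(t)/5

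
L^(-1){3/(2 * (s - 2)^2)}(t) 3 * t * exp(2 * t)/2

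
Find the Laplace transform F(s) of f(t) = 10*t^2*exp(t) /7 20/(7*(s - 1) ^3) 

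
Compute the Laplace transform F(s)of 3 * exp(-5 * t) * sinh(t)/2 3/(2 * ((s + 5)^2 - 1))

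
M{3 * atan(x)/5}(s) -3 * pi * sec(pi * s/2)/(10 * s)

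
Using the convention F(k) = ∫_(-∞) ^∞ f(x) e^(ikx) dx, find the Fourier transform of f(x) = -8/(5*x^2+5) -8*pi*exp(-Abs(k) ) /5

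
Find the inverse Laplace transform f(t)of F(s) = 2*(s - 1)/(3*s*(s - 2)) 2*exp(t)*cosh(t)/3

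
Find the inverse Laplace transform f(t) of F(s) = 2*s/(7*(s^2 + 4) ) 2*cos(2*t) /7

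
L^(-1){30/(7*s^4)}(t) 5*t^3/7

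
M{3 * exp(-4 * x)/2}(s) 3 * gamma(s)/(2 * 2^(2 * s))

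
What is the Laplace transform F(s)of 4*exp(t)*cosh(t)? 4*(s - 1)/(s*(s - 2))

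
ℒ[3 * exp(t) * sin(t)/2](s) 3/(2 * ((s - 1)^2 + 1))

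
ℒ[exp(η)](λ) 1/(λ - 1) 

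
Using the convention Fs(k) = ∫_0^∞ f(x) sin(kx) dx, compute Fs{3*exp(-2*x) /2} 3*k/(2*(k^2 + 4) ) 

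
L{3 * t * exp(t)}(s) 3/(s - 1)^2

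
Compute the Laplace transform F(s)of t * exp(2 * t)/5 1/(5 * (s - 2)^2)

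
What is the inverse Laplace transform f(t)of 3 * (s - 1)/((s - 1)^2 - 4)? 3 * exp(t) * cosh(2 * t)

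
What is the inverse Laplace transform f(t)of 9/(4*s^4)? 3*t^3/8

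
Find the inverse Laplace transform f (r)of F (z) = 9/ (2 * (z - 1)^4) 3 * r^3 * exp (r)/4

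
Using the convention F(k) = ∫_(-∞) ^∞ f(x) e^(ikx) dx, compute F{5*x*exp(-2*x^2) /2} 5*sqrt(2)*I*sqrt(pi)*k*exp(-k^2/8) /16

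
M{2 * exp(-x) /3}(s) 2 * gamma(s) /3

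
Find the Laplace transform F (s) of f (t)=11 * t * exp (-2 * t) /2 11/ (2 * (s+2) ^2) 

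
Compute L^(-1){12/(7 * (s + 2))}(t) 12 * exp(-2 * t)/7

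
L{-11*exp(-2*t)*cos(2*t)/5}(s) 11*(-s - 2)/(5*((s + 2)^2 + 4))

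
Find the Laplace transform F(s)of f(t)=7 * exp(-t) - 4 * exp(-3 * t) 7/(s+1) - 4/(s+3)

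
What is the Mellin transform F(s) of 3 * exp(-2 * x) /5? 3 * gamma(s) /(5 * 2^s) 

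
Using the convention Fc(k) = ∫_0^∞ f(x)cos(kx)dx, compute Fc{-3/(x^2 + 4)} -3 * pi * exp(-2 * k)/4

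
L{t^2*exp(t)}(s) 2/(s - 1)^3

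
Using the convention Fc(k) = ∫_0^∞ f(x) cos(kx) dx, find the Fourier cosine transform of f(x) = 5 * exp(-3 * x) 15/(k^2+9) 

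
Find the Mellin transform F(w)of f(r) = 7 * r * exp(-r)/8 7 * gamma(w + 1)/8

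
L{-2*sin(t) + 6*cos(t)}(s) 6*s/(s^2 + 1)-2/(s^2 + 1)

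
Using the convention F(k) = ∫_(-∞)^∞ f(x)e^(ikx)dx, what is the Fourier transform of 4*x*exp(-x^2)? 2*I*sqrt(pi)*k*exp(-k^2/4)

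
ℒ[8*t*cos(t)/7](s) 8*(s^2 - 1)/(7*(s^2 + 1)^2)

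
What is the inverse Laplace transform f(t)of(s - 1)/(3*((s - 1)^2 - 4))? exp(t)*cosh(2*t)/3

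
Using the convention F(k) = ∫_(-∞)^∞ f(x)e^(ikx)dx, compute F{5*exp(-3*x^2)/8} 5*sqrt(3)*sqrt(pi)*exp(-k^2/12)/24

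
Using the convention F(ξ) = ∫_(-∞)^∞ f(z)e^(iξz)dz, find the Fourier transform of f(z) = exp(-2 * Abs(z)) 4/(ξ^2+4)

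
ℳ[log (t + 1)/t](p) -pi*csc (pi*p)/ (p - 1)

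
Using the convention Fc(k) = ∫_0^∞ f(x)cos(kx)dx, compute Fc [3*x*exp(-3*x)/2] 3*(9 - k^2)/(2*(k^2 + 9)^2)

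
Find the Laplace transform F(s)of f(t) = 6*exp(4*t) 6/(s - 4)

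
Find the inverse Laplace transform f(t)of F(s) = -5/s -5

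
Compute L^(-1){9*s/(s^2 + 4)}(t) 9*cos(2*t)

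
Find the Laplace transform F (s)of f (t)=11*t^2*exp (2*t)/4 11/ (2*(s - 2)^3)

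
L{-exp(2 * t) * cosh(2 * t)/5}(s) (2 - s)/(5 * s * (s - 4))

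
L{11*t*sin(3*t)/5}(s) 66*s/(5*(s^2 + 9)^2)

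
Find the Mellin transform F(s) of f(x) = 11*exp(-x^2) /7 11*gamma(s/2) /14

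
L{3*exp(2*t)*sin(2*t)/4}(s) 3/(2*((s - 2)^2 + 4))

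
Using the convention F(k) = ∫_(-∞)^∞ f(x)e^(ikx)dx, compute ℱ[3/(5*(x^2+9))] pi*exp(-3*Abs(k))/5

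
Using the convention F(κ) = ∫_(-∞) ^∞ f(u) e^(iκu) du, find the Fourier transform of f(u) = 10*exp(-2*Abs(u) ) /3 40/(3*(κ^2 + 4) ) 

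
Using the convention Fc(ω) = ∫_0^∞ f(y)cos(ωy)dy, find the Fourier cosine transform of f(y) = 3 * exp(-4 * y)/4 3/(ω^2 + 16)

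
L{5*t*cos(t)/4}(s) 5*(s^2-1)/(4*(s^2+1)^2)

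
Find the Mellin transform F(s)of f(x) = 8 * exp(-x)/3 8 * gamma(s)/3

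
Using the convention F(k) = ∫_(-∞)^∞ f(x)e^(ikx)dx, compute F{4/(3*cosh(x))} 4*pi/(3*cosh(pi*k/2))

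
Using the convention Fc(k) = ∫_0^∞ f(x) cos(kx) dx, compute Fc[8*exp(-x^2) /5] 4*sqrt(pi)*exp(-k^2/4) /5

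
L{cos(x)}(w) w/(w^2 + 1)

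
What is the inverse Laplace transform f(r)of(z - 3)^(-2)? r*exp(3*r)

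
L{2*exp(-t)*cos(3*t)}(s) 2*(s + 1)/((s + 1)^2 + 9)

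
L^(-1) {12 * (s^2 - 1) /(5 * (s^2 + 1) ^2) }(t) 12 * t * cos(t) /5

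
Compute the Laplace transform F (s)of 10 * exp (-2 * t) 10/ (s + 2)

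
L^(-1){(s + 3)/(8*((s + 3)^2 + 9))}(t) exp(-3*t)*cos(3*t)/8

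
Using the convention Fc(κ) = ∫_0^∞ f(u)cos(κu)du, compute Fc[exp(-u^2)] sqrt(pi)*exp(-κ^2/4)/2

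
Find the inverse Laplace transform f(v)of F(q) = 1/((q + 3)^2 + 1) exp(-3*v)*sin(v)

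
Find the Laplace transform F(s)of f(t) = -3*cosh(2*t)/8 -3*s/(8*s^2 - 32)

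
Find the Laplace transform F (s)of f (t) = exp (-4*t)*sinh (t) 1/ ( (s + 4)^2 - 1)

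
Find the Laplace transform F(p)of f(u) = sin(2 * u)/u atan(2/p)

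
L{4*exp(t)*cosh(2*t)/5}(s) 4*(s - 1)/(5*((s - 1)^2 - 4))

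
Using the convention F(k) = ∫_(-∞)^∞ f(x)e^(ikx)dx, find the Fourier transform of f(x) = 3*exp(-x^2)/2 3*sqrt(pi)*exp(-k^2/4)/2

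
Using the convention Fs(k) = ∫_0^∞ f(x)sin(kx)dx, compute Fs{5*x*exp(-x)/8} 5*k/(4*(k^2 + 1)^2)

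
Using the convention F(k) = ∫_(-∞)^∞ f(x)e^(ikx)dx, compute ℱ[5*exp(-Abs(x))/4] 5/(2*(k^2 + 1))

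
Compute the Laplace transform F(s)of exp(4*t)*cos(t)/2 (s - 4)/(2*((s - 4)^2 + 1))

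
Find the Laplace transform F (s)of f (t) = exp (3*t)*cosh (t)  (s - 3)/ ( (s - 3)^2-1)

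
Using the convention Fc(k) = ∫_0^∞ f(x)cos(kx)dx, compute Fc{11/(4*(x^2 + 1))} 11*pi*exp(-k)/8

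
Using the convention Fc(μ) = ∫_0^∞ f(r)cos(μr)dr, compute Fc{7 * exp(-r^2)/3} 7 * sqrt(pi) * exp(-μ^2/4)/6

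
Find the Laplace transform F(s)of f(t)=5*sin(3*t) 15/(s^2 + 9)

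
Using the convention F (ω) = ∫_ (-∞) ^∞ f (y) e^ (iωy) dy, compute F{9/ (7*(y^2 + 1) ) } 9*pi*exp (-Abs (ω) ) /7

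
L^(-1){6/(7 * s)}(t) 6/7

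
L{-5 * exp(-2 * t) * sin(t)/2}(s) -5/(2 * (s+2)^2+2)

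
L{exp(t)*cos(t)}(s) (s - 1)/((s - 1)^2 + 1)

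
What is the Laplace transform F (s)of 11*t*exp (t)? 11/ (s - 1)^2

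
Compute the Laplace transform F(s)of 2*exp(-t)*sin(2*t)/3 4/(3*((s + 1)^2 + 4))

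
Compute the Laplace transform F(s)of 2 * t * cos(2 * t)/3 2 * (s^2 - 4)/(3 * (s^2 + 4)^2)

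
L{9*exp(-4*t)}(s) 9/(s + 4)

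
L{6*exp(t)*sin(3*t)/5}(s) 18/(5*((s - 1)^2 + 9))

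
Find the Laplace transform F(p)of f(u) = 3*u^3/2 9/p^4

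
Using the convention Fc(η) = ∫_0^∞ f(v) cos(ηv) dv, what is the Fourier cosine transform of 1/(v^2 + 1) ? pi*exp(-η) /2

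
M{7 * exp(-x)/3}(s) 7 * gamma(s)/3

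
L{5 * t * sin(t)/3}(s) 10 * s/(3 * (s^2+1)^2)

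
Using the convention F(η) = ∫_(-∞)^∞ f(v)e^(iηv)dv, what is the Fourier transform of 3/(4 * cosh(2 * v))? 3 * pi/(8 * cosh(pi * η/4))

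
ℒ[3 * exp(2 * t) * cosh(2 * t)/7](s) 3 * (s - 2)/(7 * s * (s - 4))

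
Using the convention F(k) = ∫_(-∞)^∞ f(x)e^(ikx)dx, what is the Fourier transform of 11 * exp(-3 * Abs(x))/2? 33/(k^2+9)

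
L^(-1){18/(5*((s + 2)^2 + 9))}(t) 6*exp(-2*t)*sin(3*t)/5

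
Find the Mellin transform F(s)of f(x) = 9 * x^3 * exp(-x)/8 9 * gamma(s+3)/8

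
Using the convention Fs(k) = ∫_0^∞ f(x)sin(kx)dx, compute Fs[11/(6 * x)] 11 * pi/12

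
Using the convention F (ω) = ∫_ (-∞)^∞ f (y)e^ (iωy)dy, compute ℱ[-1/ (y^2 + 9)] -pi * exp (-3 * Abs (ω))/3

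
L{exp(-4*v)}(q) 1/(q + 4)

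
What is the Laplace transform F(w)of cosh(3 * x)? w/(w^2 - 9)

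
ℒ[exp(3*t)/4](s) 1/(4*(s - 3))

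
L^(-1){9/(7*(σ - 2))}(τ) 9*exp(2*τ)/7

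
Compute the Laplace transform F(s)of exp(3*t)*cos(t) (s - 3)/((s - 3)^2 + 1)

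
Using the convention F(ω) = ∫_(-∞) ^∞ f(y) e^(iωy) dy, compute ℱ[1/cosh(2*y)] pi/(2*cosh(pi*ω/4) ) 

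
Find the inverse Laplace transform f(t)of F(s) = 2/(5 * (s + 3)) 2 * exp(-3 * t)/5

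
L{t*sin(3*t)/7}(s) 6*s/(7*(s^2 + 9)^2)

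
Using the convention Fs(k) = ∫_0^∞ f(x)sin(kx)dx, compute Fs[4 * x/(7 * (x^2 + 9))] 2 * pi * exp(-3 * k)/7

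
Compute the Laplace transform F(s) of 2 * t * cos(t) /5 2 * (s^2 - 1) /(5 * (s^2 + 1) ^2) 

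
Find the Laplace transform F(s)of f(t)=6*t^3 36/s^4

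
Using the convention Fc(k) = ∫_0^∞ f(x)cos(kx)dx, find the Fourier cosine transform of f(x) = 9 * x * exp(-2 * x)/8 9 * (4 - k^2)/(8 * (k^2+4)^2)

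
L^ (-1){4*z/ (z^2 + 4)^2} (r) r*sin (2*r)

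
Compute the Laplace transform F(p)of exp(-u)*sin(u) 1/((p + 1)^2 + 1)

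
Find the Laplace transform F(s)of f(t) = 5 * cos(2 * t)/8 5 * s/(8 * (s^2 + 4))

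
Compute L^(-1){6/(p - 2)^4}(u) u^3*exp(2*u)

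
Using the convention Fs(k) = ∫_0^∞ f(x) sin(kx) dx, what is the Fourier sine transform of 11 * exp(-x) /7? 11 * k/(7 * (k^2 + 1) ) 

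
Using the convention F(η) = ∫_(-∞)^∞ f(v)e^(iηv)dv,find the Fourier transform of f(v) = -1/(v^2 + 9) -pi * exp(-3 * Abs(η))/3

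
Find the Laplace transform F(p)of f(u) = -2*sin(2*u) -4/(p^2+4)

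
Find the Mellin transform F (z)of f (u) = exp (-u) gamma (z)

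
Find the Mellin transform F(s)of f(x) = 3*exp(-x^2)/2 3*gamma(s/2)/4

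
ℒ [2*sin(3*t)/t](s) 2*atan(3/s)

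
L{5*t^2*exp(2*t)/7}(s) 10/(7*(s - 2)^3)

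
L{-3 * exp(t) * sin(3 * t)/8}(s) -9/(8 * (s - 1)^2 + 72)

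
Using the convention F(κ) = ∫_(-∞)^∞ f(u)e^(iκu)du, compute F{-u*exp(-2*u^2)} -sqrt(2)*I*sqrt(pi)*κ*exp(-κ^2/8)/8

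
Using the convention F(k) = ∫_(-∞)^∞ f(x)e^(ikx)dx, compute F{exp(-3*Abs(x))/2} 3/(k^2 + 9)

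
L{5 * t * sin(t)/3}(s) 10 * s/(3 * (s^2 + 1)^2)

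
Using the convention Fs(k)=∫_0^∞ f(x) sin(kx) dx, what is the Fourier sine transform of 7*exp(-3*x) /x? 7*atan(k/3) 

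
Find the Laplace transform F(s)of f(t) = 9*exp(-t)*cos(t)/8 9*(s + 1)/(8*((s + 1)^2 + 1))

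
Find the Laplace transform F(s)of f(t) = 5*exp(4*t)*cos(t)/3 5*(s - 4)/(3*((s - 4)^2 + 1))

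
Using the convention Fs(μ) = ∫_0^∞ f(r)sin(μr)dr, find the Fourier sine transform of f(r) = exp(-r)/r atan(μ)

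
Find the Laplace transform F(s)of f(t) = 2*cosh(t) 2*s/(s^2 - 1)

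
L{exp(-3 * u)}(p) 1/(p + 3)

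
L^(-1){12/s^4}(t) 2 * t^3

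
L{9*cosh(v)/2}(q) 9*q/(2*(q^2 - 1))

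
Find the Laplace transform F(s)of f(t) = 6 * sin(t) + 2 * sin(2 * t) 6/(s^2 + 1) + 4/(s^2 + 4)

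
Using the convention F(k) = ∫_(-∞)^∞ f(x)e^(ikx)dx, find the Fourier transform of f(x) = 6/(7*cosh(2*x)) 3*pi/(7*cosh(pi*k/4))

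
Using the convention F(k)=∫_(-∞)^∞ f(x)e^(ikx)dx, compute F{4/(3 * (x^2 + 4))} 2 * pi * exp(-2 * Abs(k))/3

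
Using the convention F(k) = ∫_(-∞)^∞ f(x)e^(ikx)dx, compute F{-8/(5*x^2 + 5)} -8*pi*exp(-Abs(k))/5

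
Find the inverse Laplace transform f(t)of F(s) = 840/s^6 7*t^5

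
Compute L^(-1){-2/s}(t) -2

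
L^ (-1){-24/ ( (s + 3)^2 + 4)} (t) -12 * exp (-3 * t) * sin (2 * t)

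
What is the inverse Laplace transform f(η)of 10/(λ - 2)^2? 10 * η * exp(2 * η)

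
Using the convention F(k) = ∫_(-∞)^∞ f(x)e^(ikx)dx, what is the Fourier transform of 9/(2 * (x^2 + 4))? 9 * pi * exp(-2 * Abs(k))/4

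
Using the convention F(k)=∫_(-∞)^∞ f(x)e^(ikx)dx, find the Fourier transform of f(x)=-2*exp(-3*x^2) -2*sqrt(3)*sqrt(pi)*exp(-k^2/12)/3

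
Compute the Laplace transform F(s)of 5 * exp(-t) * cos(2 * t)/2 5 * (s + 1)/(2 * ((s + 1)^2 + 4))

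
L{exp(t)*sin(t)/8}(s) 1/(8*((s - 1)^2 + 1))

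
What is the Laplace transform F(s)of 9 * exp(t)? 9/(s - 1)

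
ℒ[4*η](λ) 4/λ^2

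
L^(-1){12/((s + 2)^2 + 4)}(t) 6*exp(-2*t)*sin(2*t)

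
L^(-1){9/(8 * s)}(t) 9/8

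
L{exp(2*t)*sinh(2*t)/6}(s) 1/(3*s*(s - 4))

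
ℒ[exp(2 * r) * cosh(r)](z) (z - 2)/((z - 2)^2 - 1)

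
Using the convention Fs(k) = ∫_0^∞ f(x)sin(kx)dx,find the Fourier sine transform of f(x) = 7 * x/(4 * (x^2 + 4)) 7 * pi * exp(-2 * k)/8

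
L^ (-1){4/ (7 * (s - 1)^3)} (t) 2 * t^2 * exp (t)/7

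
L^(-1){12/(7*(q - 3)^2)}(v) 12*v*exp(3*v)/7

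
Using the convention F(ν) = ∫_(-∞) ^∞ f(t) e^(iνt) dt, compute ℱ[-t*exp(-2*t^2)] -sqrt(2)*I*sqrt(pi)*ν*exp(-ν^2/8) /8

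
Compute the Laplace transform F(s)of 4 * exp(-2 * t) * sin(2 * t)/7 8/(7 * ((s + 2)^2 + 4))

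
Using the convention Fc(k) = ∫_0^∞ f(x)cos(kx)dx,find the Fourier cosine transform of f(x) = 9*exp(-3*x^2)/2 3*sqrt(3)*sqrt(pi)*exp(-k^2/12)/4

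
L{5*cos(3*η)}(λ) 5*λ/(λ^2 + 9)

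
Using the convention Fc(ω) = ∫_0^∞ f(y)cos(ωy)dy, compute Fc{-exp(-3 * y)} -3/(ω^2 + 9)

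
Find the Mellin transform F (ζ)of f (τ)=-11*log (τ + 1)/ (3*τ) 11*pi*csc (pi*ζ)/ (3*(ζ - 1))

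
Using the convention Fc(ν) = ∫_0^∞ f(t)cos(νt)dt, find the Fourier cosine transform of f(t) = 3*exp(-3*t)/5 9/(5*(ν^2 + 9))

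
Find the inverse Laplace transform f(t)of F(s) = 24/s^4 4 * t^3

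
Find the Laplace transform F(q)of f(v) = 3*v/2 3/(2*q^2)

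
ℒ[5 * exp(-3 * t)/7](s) 5/(7 * (s + 3))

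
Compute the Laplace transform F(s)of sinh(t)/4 1/(4 * (s^2 - 1))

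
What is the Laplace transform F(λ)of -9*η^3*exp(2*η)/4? -27/(2*(λ - 2)^4)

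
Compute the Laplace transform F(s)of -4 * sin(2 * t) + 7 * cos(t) 7 * s/(s^2 + 1) - 8/(s^2 + 4)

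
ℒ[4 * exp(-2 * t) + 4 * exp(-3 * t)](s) 4/(s + 3) + 4/(s + 2) 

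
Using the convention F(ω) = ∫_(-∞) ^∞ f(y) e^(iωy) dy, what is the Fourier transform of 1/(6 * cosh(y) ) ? pi/(6 * cosh(pi * ω/2) ) 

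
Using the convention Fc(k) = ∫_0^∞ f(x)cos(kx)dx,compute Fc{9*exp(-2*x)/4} 9/(2*(k^2 + 4))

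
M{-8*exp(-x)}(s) -8*gamma(s)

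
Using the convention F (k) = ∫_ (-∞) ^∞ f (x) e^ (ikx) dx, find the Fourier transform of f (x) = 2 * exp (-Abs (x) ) 4/ (k^2+1) 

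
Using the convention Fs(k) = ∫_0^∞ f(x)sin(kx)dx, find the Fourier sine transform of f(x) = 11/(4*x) 11*pi/8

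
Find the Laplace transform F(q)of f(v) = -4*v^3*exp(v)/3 -8/(q - 1)^4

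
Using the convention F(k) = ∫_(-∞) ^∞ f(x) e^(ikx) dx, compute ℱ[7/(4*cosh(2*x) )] 7*pi/(8*cosh(pi*k/4) ) 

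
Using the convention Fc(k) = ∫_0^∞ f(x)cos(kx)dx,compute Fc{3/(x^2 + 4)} 3 * pi * exp(-2 * k)/4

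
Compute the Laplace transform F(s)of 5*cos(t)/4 5*s/(4*(s^2 + 1))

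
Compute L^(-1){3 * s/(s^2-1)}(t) 3 * cosh(t)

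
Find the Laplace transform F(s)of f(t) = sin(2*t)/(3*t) atan(2/s)/3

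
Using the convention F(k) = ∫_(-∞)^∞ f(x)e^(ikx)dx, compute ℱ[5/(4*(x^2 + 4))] 5*pi*exp(-2*Abs(k))/8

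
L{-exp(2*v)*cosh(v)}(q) (2 - q)/((q - 2)^2 - 1)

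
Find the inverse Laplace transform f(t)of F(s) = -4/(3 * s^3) -2 * t^2/3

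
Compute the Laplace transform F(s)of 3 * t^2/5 6/(5 * s^3)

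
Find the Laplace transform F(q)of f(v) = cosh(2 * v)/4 q/(4 * (q^2 - 4))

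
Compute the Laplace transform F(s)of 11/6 11/(6 * s)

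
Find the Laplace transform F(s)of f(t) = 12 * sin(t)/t 12 * atan(1/s)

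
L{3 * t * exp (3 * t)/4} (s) 3/ (4 * (s - 3)^2)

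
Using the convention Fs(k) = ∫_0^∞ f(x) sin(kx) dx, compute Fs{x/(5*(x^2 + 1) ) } pi*exp(-k) /10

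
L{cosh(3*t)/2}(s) s/(2*(s^2-9))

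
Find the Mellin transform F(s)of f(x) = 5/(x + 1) 5*pi*csc(pi*s)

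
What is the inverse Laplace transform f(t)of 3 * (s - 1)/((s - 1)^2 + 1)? 3 * exp(t) * cos(t)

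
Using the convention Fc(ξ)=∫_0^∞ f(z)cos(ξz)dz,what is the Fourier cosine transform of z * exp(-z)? (1 - ξ^2)/(ξ^2+1)^2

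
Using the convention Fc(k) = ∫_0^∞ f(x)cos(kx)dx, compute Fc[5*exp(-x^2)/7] 5*sqrt(pi)*exp(-k^2/4)/14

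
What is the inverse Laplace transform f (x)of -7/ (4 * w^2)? -7 * x/4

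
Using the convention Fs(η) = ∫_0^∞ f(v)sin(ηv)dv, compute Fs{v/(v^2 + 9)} pi * exp(-3 * η)/2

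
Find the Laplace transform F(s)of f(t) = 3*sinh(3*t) 9/(s^2 - 9)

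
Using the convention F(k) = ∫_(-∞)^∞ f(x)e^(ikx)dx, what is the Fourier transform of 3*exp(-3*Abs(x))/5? 18/(5*(k^2 + 9))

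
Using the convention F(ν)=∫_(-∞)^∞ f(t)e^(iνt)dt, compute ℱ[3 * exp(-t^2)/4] 3 * sqrt(pi) * exp(-ν^2/4)/4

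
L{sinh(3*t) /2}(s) 3/(2*(s^2 - 9) ) 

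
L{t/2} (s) 1/ (2*s^2)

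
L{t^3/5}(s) 6/(5*s^4)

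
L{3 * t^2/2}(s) 3/s^3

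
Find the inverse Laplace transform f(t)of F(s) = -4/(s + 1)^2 -4*t*exp(-t)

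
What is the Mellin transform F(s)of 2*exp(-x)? 2*gamma(s)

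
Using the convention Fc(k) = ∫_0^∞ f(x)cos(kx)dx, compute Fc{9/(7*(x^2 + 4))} 9*pi*exp(-2*k)/28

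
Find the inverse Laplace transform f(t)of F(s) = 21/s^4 7*t^3/2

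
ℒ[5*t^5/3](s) 200/s^6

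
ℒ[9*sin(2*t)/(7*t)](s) 9*atan(2/s)/7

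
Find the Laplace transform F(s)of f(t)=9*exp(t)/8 9/(8*(s - 1))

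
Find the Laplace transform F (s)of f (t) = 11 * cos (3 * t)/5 11 * s/ (5 * (s^2 + 9))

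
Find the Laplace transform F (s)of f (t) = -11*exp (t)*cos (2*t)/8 11*(1 - s)/ (8*( (s - 1)^2 + 4))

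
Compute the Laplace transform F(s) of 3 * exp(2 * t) 3/(s - 2) 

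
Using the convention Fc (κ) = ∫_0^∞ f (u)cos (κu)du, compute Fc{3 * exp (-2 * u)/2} 3/ (κ^2 + 4)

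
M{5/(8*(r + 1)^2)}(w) -5*pi*(w - 1)/(8*sin(pi*w))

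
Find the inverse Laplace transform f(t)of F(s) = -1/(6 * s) -1/6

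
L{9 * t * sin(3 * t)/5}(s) 54 * s/(5 * (s^2 + 9)^2)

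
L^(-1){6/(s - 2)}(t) 6 * exp(2 * t)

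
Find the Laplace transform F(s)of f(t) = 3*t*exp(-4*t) 3/(s + 4)^2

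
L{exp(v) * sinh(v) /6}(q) 1/(6 * q * (q - 2) ) 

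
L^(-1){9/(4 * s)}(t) 9/4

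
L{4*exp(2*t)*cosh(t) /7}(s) 4*(s - 2) /(7*((s - 2) ^2 - 1) ) 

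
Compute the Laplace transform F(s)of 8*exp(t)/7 8/(7*(s - 1))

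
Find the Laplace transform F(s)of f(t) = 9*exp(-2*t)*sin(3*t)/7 27/(7*((s + 2)^2 + 9))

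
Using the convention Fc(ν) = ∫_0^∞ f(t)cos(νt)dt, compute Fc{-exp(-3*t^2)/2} -sqrt(3)*sqrt(pi)*exp(-ν^2/12)/12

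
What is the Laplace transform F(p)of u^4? 24/p^5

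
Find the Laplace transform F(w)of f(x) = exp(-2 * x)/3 1/(3 * (w + 2))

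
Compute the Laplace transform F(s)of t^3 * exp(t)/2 3/(s - 1)^4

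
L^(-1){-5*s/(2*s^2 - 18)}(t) -5*cosh(3*t)/2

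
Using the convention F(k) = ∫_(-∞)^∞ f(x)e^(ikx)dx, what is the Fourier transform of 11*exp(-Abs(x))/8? 11/(4*(k^2 + 1))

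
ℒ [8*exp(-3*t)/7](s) 8/(7*(s+3))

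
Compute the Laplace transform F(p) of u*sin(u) 2*p/(p^2 + 1) ^2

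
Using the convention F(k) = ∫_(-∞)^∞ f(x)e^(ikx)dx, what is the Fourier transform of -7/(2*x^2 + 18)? -7*pi*exp(-3*Abs(k))/6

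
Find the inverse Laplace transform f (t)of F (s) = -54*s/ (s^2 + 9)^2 -9*t*sin (3*t)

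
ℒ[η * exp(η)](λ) (λ - 1)^(-2)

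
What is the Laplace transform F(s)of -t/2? -1/(2*s^2)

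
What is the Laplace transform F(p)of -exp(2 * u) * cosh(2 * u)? (2 - p)/(p * (p - 4))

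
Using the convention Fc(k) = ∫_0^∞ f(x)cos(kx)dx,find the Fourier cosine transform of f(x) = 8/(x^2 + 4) 2*pi*exp(-2*k)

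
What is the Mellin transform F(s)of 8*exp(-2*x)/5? 2^(3 - s)*gamma(s)/5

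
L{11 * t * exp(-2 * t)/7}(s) 11/(7 * (s + 2)^2)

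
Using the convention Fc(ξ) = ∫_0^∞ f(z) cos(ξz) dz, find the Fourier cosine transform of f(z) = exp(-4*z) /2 2/(ξ^2 + 16) 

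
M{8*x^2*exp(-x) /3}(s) 8*gamma(s + 2) /3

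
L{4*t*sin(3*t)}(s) 24*s/(s^2 + 9)^2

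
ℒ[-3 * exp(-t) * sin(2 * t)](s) -6/((s+1)^2+4)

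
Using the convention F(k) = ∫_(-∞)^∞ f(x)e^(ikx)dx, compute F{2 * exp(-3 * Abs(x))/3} 4/(k^2+9)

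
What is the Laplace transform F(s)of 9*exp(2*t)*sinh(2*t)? 18/(s*(s - 4))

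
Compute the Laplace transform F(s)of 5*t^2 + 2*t 10/s^3 + 2/s^2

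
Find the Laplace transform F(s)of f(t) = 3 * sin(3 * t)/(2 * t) 3 * atan(3/s)/2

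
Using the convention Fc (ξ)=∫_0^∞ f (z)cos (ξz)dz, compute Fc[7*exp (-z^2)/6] 7*sqrt (pi)*exp (-ξ^2/4)/12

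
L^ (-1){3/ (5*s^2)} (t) 3*t/5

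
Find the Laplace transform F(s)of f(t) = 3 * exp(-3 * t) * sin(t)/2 3/(2 * ((s+3)^2+1))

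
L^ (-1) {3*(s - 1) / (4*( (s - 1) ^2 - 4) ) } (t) 3*exp (t)*cosh (2*t) /4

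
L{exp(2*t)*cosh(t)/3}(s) (s - 2)/(3*((s - 2)^2 - 1))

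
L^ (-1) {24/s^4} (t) 4*t^3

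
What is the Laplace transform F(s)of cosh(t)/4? s/(4 * (s^2 - 1))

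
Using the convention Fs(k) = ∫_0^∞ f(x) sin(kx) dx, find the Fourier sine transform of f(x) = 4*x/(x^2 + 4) 2*pi*exp(-2*k) 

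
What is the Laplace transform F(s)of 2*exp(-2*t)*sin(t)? 2/((s + 2)^2 + 1)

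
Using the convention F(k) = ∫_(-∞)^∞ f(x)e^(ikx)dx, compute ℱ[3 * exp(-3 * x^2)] sqrt(3) * sqrt(pi) * exp(-k^2/12)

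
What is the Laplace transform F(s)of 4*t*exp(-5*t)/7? 4/(7*(s + 5)^2)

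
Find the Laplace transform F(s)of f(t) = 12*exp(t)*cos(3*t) 12*(s - 1)/((s - 1)^2 + 9)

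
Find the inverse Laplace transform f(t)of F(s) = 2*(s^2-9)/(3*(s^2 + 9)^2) 2*t*cos(3*t)/3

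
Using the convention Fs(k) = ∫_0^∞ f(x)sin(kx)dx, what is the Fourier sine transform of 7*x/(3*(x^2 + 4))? 7*pi*exp(-2*k)/6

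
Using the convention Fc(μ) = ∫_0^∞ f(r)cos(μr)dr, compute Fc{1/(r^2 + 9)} pi * exp(-3 * μ)/6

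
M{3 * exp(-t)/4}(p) 3 * gamma(p)/4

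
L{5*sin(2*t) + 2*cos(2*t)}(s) 2*s/(s^2 + 4) + 10/(s^2 + 4)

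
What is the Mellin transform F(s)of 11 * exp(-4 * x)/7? 11 * gamma(s)/(7 * 4^s)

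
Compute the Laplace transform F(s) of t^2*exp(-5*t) 2/(s + 5) ^3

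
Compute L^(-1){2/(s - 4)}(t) 2*exp(4*t)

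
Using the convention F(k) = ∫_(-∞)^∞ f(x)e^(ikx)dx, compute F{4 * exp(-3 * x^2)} 4 * sqrt(3) * sqrt(pi) * exp(-k^2/12)/3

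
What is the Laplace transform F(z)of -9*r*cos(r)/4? 9*(1 - z^2)/(4*(z^2 + 1)^2)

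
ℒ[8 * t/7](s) 8/(7 * s^2)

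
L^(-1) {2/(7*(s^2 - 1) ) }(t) 2*sinh(t) /7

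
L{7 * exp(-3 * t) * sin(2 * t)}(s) 14/((s+3)^2+4)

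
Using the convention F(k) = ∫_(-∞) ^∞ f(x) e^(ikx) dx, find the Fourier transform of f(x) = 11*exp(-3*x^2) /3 11*sqrt(3)*sqrt(pi)*exp(-k^2/12) /9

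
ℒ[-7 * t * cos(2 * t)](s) 7 * (4 - s^2)/(s^2 + 4)^2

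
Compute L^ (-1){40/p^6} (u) u^5/3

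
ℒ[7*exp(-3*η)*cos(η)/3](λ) 7*(λ + 3)/(3*((λ + 3)^2 + 1))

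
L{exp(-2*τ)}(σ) 1/(σ+2)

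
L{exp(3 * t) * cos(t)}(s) (s - 3)/((s - 3)^2 + 1)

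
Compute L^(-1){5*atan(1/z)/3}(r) 5*sin(r)/(3*r)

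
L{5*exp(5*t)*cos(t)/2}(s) 5*(s - 5)/(2*((s - 5)^2 + 1))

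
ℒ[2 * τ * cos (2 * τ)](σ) 2 * (σ^2 - 4)/ (σ^2 + 4)^2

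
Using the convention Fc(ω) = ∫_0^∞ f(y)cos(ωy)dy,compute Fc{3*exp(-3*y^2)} sqrt(3)*sqrt(pi)*exp(-ω^2/12)/2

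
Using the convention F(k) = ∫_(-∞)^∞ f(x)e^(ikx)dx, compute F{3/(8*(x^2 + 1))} 3*pi*exp(-Abs(k))/8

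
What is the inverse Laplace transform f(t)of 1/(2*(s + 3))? exp(-3*t)/2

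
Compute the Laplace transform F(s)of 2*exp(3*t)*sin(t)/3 2/(3*((s - 3)^2 + 1))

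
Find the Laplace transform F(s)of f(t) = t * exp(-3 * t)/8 1/(8 * (s + 3)^2)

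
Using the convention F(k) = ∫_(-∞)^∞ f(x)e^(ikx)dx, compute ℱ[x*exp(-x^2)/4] I*sqrt(pi)*k*exp(-k^2/4)/8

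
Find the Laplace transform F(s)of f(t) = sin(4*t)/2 2/(s^2 + 16)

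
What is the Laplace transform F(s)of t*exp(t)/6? 1/(6*(s - 1)^2)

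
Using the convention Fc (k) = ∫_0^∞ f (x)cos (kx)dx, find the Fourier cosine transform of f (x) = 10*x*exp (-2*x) 10*(4 - k^2)/ (k^2 + 4)^2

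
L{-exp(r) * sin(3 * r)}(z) -3/((z - 1)^2+9)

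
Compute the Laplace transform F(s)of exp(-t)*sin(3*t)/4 3/(4*((s + 1)^2 + 9))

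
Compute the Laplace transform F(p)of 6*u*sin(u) 12*p/(p^2 + 1)^2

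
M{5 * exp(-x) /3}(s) 5 * gamma(s) /3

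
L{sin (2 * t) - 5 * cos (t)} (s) 2/ (s^2 + 4) - 5 * s/ (s^2 + 1)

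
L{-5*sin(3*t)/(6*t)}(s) -5*atan(3/s)/6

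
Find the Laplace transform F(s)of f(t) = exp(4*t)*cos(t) (s - 4)/((s - 4)^2+1)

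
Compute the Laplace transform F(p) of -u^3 -6/p^4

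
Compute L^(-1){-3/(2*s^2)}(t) -3*t/2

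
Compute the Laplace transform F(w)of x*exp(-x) (w + 1)^(-2)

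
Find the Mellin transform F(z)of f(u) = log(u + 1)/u -pi*csc(pi*z)/(z - 1)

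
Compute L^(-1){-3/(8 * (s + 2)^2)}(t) -3 * t * exp(-2 * t)/8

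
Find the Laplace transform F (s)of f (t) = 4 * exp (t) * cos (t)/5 4 * (s - 1)/ (5 * ( (s - 1)^2 + 1))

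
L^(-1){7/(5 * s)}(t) 7/5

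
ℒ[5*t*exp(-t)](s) 5/(s + 1)^2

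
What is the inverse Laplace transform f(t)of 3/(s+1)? 3*exp(-t)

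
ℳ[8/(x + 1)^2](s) -8*pi*(s - 1)/sin(pi*s)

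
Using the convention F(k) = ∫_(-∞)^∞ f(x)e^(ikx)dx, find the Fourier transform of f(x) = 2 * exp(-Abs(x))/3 4/(3 * (k^2 + 1))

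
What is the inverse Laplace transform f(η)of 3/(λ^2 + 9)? sin(3*η)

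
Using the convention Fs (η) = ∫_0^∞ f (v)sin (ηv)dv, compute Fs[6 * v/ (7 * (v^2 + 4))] 3 * pi * exp (-2 * η)/7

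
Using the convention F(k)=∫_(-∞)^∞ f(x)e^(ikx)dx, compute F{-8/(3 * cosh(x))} -8 * pi/(3 * cosh(pi * k/2))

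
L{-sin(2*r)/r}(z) -atan(2/z)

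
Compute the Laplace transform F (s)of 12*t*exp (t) 12/ (s - 1)^2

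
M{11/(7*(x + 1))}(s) 11*pi*csc(pi*s)/7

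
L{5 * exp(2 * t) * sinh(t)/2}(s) 5/(2 * ((s - 2)^2 - 1))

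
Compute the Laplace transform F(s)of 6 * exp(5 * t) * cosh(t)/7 6 * (s - 5)/(7 * ((s - 5)^2 - 1))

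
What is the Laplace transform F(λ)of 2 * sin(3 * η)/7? 6/(7 * (λ^2+9))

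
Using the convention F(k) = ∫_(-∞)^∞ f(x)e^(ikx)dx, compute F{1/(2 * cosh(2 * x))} pi/(4 * cosh(pi * k/4))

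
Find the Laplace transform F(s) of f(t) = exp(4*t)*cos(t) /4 (s - 4) /(4*((s - 4) ^2 + 1) ) 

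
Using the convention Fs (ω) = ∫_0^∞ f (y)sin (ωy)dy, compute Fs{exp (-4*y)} ω/ (ω^2+16)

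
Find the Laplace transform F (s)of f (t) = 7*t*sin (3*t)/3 14*s/ (s^2 + 9)^2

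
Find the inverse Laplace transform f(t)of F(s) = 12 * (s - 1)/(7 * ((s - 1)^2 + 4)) 12 * exp(t) * cos(2 * t)/7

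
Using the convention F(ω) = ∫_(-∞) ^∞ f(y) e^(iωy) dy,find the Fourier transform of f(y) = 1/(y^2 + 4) pi * exp(-2 * Abs(ω) ) /2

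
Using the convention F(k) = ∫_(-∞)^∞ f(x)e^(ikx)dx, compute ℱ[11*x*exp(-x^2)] 11*I*sqrt(pi)*k*exp(-k^2/4)/2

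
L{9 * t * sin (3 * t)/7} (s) 54 * s/ (7 * (s^2 + 9)^2)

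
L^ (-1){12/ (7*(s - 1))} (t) 12*exp (t)/7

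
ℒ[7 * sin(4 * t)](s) 28/(s^2 + 16) 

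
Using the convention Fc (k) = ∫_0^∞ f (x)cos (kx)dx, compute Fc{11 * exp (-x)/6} 11/ (6 * (k^2+1))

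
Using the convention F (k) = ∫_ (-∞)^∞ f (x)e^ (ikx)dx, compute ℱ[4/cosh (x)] 4*pi/cosh (pi*k/2)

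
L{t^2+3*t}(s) 2/s^3+3/s^2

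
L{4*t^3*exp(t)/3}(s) 8/(s - 1)^4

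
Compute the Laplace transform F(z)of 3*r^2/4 3/(2*z^3)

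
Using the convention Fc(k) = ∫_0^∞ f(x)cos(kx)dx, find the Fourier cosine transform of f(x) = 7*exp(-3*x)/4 21/(4*(k^2 + 9))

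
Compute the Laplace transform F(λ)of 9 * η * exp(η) 9/(λ - 1)^2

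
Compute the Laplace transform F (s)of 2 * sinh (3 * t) 6/ (s^2 - 9)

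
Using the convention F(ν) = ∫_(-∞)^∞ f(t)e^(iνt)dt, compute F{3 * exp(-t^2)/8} 3 * sqrt(pi) * exp(-ν^2/4)/8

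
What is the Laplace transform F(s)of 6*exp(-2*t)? 6/(s + 2)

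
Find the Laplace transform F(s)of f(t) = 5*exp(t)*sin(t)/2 5/(2*((s - 1)^2 + 1))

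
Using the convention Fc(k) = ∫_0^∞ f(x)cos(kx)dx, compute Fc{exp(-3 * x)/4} 3/(4 * (k^2 + 9))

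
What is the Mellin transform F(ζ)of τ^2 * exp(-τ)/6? gamma(ζ + 2)/6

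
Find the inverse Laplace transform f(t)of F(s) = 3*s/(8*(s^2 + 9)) 3*cos(3*t)/8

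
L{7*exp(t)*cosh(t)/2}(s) 7*(s - 1)/(2*s*(s - 2))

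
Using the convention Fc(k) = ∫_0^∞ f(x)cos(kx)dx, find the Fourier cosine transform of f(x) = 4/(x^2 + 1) 2*pi*exp(-k)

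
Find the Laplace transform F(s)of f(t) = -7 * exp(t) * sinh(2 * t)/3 -14/(3 * (s - 1)^2 - 12)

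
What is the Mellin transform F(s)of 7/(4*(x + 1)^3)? 7*pi*(s - 2)*(s - 1)/(8*sin(pi*s))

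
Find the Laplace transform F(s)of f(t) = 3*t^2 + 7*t 7/s^2 + 6/s^3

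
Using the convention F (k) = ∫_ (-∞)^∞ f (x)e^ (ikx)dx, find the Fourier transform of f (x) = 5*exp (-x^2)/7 5*sqrt (pi)*exp (-k^2/4)/7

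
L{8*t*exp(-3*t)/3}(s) 8/(3*(s + 3)^2)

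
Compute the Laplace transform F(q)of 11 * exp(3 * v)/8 11/(8 * (q - 3))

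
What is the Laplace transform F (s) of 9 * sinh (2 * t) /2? 9/ (s^2 - 4) 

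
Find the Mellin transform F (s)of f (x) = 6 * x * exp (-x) 6 * gamma (s + 1)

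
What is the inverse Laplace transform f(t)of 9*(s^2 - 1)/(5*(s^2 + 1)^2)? 9*t*cos(t)/5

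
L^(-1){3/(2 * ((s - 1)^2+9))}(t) exp(t) * sin(3 * t)/2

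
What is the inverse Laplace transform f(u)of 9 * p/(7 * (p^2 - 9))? 9 * cosh(3 * u)/7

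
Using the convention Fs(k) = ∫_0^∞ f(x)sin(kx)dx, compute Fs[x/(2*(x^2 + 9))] pi*exp(-3*k)/4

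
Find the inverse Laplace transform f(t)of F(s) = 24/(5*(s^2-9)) 8*sinh(3*t)/5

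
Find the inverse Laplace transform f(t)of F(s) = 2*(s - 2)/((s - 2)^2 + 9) 2*exp(2*t)*cos(3*t)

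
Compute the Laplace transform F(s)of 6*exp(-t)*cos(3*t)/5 6*(s + 1)/(5*((s + 1)^2 + 9))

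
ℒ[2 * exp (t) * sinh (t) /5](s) 2/ (5 * s * (s - 2) ) 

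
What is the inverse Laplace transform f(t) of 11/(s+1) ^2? 11*t*exp(-t) 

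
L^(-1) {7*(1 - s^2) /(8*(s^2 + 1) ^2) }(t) -7*t*cos(t) /8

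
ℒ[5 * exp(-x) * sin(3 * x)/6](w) 5/(2 * ((w + 1)^2 + 9))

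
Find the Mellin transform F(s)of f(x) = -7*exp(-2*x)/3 -7*gamma(s)/(3*2^s)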